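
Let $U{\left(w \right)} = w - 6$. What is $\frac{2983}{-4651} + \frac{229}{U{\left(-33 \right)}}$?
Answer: $- \frac{1181416}{181389} \approx -6.5132$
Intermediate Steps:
$U{\left(w \right)} = -6 + w$
$\frac{2983}{-4651} + \frac{229}{U{\left(-33 \right)}} = \frac{2983}{-4651} + \frac{229}{-6 - 33} = 2983 \left(- \frac{1}{4651}\right) + \frac{229}{-39} = - \frac{2983}{4651} + 229 \left(- \frac{1}{39}\right) = - \frac{2983}{4651} - \frac{229}{39} = - \frac{1181416}{181389}$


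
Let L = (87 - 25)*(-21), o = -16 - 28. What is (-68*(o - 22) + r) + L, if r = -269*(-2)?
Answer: 3724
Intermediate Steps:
r = 538
o = -44
L = -1302 (L = 62*(-21) = -1302)
(-68*(o - 22) + r) + L = (-68*(-44 - 22) + 538) - 1302 = (-68*(-66) + 538) - 1302 = (4488 + 538) - 1302 = 5026 - 1302 = 3724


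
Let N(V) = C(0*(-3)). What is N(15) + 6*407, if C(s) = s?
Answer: 2442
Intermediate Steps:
N(V) = 0 (N(V) = 0*(-3) = 0)
N(15) + 6*407 = 0 + 6*407 = 0 + 2442 = 2442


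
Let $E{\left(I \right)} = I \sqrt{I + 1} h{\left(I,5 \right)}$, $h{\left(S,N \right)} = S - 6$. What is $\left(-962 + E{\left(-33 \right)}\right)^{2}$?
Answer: $-52078364 - 9904752 i \sqrt{2} \approx -5.2078 \cdot 10^{7} - 1.4007 \cdot 10^{7} i$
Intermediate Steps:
$h{\left(S,N \right)} = -6 + S$ ($h{\left(S,N \right)} = S - 6 = -6 + S$)
$E{\left(I \right)} = I \sqrt{1 + I} \left(-6 + I\right)$ ($E{\left(I \right)} = I \sqrt{I + 1} \left(-6 + I\right) = I \sqrt{1 + I} \left(-6 + I\right)$)
$\left(-962 + E{\left(-33 \right)}\right)^{2} = \left(-962 - 33 \sqrt{1 - 33} \left(-6 - 33\right)\right)^{2} = \left(-962 - 33 \sqrt{-32} \left(-39\right)\right)^{2} = \left(-962 - 33 \cdot 4 i \sqrt{2} \left(-39\right)\right)^{2} = \left(-962 + 5148 i \sqrt{2}\right)^{2}$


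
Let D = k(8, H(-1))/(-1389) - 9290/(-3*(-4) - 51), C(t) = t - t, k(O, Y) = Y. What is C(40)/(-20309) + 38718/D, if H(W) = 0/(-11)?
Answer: 755001/4645 ≈ 162.54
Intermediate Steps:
H(W) = 0 (H(W) = 0*(-1/11) = 0)
C(t) = 0
D = 9290/39 (D = 0/(-1389) - 9290/(-3*(-4) - 51) = 0*(-1/1389) - 9290/(12 - 51) = 0 - 9290/(-39) = 0 - 9290*(-1/39) = 0 + 9290/39 = 9290/39 ≈ 238.21)
C(40)/(-20309) + 38718/D = 0/(-20309) + 38718/(9290/39) = 0*(-1/20309) + 38718*(39/9290) = 0 + 755001/4645 = 755001/4645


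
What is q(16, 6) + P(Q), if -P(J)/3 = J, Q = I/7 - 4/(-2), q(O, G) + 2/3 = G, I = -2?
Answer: 4/21 ≈ 0.19048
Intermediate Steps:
q(O, G) = -2/3 + G
Q = 12/7 (Q = -2/7 - 4/(-2) = -2*1/7 - 4*(-1/2) = -2/7 + 2 = 12/7 ≈ 1.7143)
P(J) = -3*J
q(16, 6) + P(Q) = (-2/3 + 6) - 3*12/7 = 16/3 - 36/7 = 4/21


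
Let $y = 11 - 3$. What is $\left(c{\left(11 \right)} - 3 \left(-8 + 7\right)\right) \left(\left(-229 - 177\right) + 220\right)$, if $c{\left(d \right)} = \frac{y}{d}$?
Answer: $- \frac{7626}{11} \approx -693.27$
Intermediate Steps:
$y = 8$ ($y = 11 - 3 = 8$)
$c{\left(d \right)} = \frac{8}{d}$
$\left(c{\left(11 \right)} - 3 \left(-8 + 7\right)\right) \left(\left(-229 - 177\right) + 220\right) = \left(\frac{8}{11} - 3 \left(-8 + 7\right)\right) \left(\left(-229 - 177\right) + 220\right) = \left(8 \cdot \frac{1}{11} - -3\right) \left(\left(-229 - 177\right) + 220\right) = \left(\frac{8}{11} + 3\right) \left(-406 + 220\right) = \frac{41}{11} \left(-186\right) = - \frac{7626}{11}$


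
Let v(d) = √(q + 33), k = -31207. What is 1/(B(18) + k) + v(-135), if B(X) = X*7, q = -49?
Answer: -1/31081 + 4*I ≈ -3.2174e-5 + 4.0*I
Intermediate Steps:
B(X) = 7*X
v(d) = 4*I (v(d) = √(-49 + 33) = √(-16) = 4*I)
1/(B(18) + k) + v(-135) = 1/(7*18 - 31207) + 4*I = 1/(126 - 31207) + 4*I = 1/(-31081) + 4*I = -1/31081 + 4*I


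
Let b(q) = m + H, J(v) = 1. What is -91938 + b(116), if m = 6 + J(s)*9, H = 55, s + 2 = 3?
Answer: -91868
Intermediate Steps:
s = 1 (s = -2 + 3 = 1)
m = 15 (m = 6 + 1*9 = 6 + 9 = 15)
b(q) = 70 (b(q) = 15 + 55 = 70)
-91938 + b(116) = -91938 + 70 = -91868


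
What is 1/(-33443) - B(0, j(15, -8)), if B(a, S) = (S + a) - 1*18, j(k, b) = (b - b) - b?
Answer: 334429/33443 ≈ 10.000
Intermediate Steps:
j(k, b) = -b (j(k, b) = 0 - b = -b)
B(a, S) = -18 + S + a (B(a, S) = (S + a) - 18 = -18 + S + a)
1/(-33443) - B(0, j(15, -8)) = 1/(-33443) - (-18 - 1*(-8) + 0) = -1/33443 - (-18 + 8 + 0) = -1/33443 - 1*(-10) = -1/33443 + 10 = 334429/33443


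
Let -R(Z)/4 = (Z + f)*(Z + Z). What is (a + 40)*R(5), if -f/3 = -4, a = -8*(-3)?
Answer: -43520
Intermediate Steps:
a = 24
f = 12 (f = -3*(-4) = 12)
R(Z) = -8*Z*(12 + Z) (R(Z) = -4*(Z + 12)*(Z + Z) = -4*(12 + Z)*2*Z = -8*Z*(12 + Z))
(a + 40)*R(5) = (24 + 40)*(-8*5*(12 + 5)) = 64*(-8*5*17) = 64*(-680) = -43520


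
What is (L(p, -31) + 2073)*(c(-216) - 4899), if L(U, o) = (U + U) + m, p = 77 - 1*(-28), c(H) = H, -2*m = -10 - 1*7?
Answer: -23442045/2 ≈ -1.1721e+7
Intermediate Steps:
m = 17/2 (m = -(-10 - 1*7)/2 = -(-10 - 7)/2 = -1/2*(-17) = 17/2 ≈ 8.5000)
p = 105 (p = 77 + 28 = 105)
L(U, o) = 17/2 + 2*U (L(U, o) = (U + U) + 17/2 = 2*U + 17/2 = 17/2 + 2*U)
(L(p, -31) + 2073)*(c(-216) - 4899) = ((17/2 + 2*105) + 2073)*(-216 - 4899) = ((17/2 + 210) + 2073)*(-5115) = (437/2 + 2073)*(-5115) = (4583/2)*(-5115) = -23442045/2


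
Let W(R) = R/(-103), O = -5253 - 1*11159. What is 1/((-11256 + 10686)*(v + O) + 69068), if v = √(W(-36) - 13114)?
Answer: 242665631/2286968292400798 + 285*I*√139122718/4573936584801596 ≈ 1.0611e-7 + 7.3494e-10*I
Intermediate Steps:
O = -16412 (O = -5253 - 11159 = -16412)
W(R) = -R/103 (W(R) = R*(-1/103) = -R/103)
v = I*√139122718/103 (v = √(-1/103*(-36) - 13114) = √(36/103 - 13114) = √(-1350706/103) = I*√139122718/103 ≈ 114.51*I)
1/((-11256 + 10686)*(v + O) + 69068) = 1/((-11256 + 10686)*(I*√139122718/103 - 16412) + 69068) = 1/(-570*(-16412 + I*√139122718/103) + 69068) = 1/((9354840 - 570*I*√139122718/103) + 69068) = 1/(9423908 - 570*I*√139122718/103)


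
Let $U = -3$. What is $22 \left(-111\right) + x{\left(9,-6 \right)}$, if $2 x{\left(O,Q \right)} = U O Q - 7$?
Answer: $- \frac{4729}{2} \approx -2364.5$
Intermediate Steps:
$x{\left(O,Q \right)} = - \frac{7}{2} - \frac{3 O Q}{2}$ ($x{\left(O,Q \right)} = \frac{- 3 O Q - 7}{2} = \frac{-7 - 3 O Q}{2} = - \frac{7}{2} - \frac{3 O Q}{2}$)
$22 \left(-111\right) + x{\left(9,-6 \right)} = 22 \left(-111\right) - \left(\frac{7}{2} + \frac{27}{2} \left(-6\right)\right) = -2442 + \left(- \frac{7}{2} + 81\right) = -2442 + \frac{155}{2} = - \frac{4729}{2}$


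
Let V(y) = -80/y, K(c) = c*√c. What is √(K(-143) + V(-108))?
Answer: √(60 - 11583*I*√143)/9 ≈ 29.247 - 29.234*I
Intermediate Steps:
K(c) = c^(3/2)
√(K(-143) + V(-108)) = √((-143)^(3/2) - 80/(-108)) = √(-143*I*√143 - 80*(-1/108)) = √(-143*I*√143 + 20/27) = √(20/27 - 143*I*√143)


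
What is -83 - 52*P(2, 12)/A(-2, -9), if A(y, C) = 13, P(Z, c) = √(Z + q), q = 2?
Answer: -91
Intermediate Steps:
P(Z, c) = √(2 + Z) (P(Z, c) = √(Z + 2) = √(2 + Z))
-83 - 52*P(2, 12)/A(-2, -9) = -83 - 52*√(2 + 2)/13 = -83 - 52*√4/13 = -83 - 104/13 = -83 - 52*2/13 = -83 - 8 = -91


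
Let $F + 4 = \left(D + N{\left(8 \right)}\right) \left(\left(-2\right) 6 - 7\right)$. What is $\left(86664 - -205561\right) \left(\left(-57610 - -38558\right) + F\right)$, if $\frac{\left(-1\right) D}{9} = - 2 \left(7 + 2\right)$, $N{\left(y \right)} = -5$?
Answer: $-6440346775$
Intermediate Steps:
$D = 162$ ($D = - 9 \left(- 2 \left(7 + 2\right)\right) = - 9 \left(\left(-2\right) 9\right) = \left(-9\right) \left(-18\right) = 162$)
$F = -2987$ ($F = -4 + \left(162 - 5\right) \left(\left(-2\right) 6 - 7\right) = -4 + 157 \left(-12 - 7\right) = -4 + 157 \left(-19\right) = -4 - 2983 = -2987$)
$\left(86664 - -205561\right) \left(\left(-57610 - -38558\right) + F\right) = \left(86664 - -205561\right) \left(\left(-57610 - -38558\right) - 2987\right) = \left(86664 + 205561\right) \left(\left(-57610 + 38558\right) - 2987\right) = 292225 \left(-19052 - 2987\right) = 292225 \left(-22039\right) = -6440346775$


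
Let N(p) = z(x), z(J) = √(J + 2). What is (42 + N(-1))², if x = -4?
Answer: (42 + I*√2)² ≈ 1762.0 + 118.79*I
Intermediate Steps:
z(J) = √(2 + J)
N(p) = I*√2 (N(p) = √(2 - 4) = √(-2) = I*√2)
(42 + N(-1))² = (42 + I*√2)²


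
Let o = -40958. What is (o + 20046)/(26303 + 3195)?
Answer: -10456/14749 ≈ -0.70893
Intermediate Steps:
(o + 20046)/(26303 + 3195) = (-40958 + 20046)/(26303 + 3195) = -20912/29498 = -20912*1/29498 = -10456/14749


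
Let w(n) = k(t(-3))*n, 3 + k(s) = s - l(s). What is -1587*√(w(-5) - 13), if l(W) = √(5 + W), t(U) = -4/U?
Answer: -529*√(-42 + 15*√57) ≈ -4465.2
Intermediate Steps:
k(s) = -3 + s - √(5 + s) (k(s) = -3 + (s - √(5 + s)) = -3 + s - √(5 + s))
w(n) = n*(-5/3 - √57/3) (w(n) = (-3 - 4/(-3) - √(5 - 4/(-3)))*n = (-3 - 4*(-⅓) - √(5 - 4*(-⅓)))*n = (-3 + 4/3 - √(5 + 4/3))*n = (-3 + 4/3 - √(19/3))*n = (-3 + 4/3 - √57/3)*n = (-5/3 - √57/3)*n = n*(-5/3 - √57/3))
-1587*√(w(-5) - 13) = -1587*√(-⅓*(-5)*(5 + √57) - 13) = -1587*√((25/3 + 5*√57/3) - 13) = -1587*√(-14/3 + 5*√57/3)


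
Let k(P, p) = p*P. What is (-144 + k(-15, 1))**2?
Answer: 25281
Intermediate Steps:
k(P, p) = P*p
(-144 + k(-15, 1))**2 = (-144 - 15*1)**2 = (-144 - 15)**2 = (-159)**2 = 25281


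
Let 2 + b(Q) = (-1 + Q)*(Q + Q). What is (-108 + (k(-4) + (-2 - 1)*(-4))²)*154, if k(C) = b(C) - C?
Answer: 432432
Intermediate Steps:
b(Q) = -2 + 2*Q*(-1 + Q) (b(Q) = -2 + (-1 + Q)*(Q + Q) = -2 + (-1 + Q)*(2*Q) = -2 + 2*Q*(-1 + Q))
k(C) = -2 - 3*C + 2*C² (k(C) = (-2 - 2*C + 2*C²) - C = -2 - 3*C + 2*C²)
(-108 + (k(-4) + (-2 - 1)*(-4))²)*154 = (-108 + ((-2 - 3*(-4) + 2*(-4)²) + (-2 - 1)*(-4))²)*154 = (-108 + ((-2 + 12 + 2*16) - 3*(-4))²)*154 = (-108 + ((-2 + 12 + 32) + 12)²)*154 = (-108 + (42 + 12)²)*154 = (-108 + 54²)*154 = (-108 + 2916)*154 = 2808*154 = 432432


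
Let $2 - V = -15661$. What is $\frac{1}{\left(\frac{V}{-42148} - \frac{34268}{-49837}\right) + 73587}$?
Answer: $\frac{2100529876}{154572355715945} \approx 1.3589 \cdot 10^{-5}$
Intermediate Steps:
$V = 15663$ ($V = 2 - -15661 = 2 + 15661 = 15663$)
$\frac{1}{\left(\frac{V}{-42148} - \frac{34268}{-49837}\right) + 73587} = \frac{1}{\left(\frac{15663}{-42148} - \frac{34268}{-49837}\right) + 73587} = \frac{1}{\left(15663 \left(- \frac{1}{42148}\right) - - \frac{34268}{49837}\right) + 73587} = \frac{1}{\left(- \frac{15663}{42148} + \frac{34268}{49837}\right) + 73587} = \frac{1}{\frac{663730733}{2100529876} + 73587} = \frac{1}{\frac{154572355715945}{2100529876}} = \frac{2100529876}{154572355715945}$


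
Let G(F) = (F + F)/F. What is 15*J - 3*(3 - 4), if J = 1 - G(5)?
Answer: -12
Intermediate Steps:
G(F) = 2 (G(F) = (2*F)/F = 2)
J = -1 (J = 1 - 1*2 = 1 - 2 = -1)
15*J - 3*(3 - 4) = 15*(-1) - 3*(3 - 4) = -15 - 3*(-1) = -15 + 3 = -12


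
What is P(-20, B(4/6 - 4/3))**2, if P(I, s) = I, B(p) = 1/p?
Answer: 400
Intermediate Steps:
P(-20, B(4/6 - 4/3))**2 = (-20)**2 = 400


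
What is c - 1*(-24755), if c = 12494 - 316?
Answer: 36933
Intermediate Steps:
c = 12178
c - 1*(-24755) = 12178 - 1*(-24755) = 12178 + 24755 = 36933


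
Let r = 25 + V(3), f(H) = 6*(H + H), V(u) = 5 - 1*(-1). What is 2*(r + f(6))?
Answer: 206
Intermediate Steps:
V(u) = 6 (V(u) = 5 + 1 = 6)
f(H) = 12*H (f(H) = 6*(2*H) = 12*H)
r = 31 (r = 25 + 6 = 31)
2*(r + f(6)) = 2*(31 + 12*6) = 2*(31 + 72) = 2*103 = 206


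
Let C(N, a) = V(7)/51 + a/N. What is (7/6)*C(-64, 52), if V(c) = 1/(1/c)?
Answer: -3857/4896 ≈ -0.78779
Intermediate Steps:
V(c) = c
C(N, a) = 7/51 + a/N
(7/6)*C(-64, 52) = (7/6)*(7/51 + 52/(-64)) = (7*(1/6))*(7/51 + 52*(-1/64)) = 7*(7/51 - 13/16)/6 = (7/6)*(-551/816) = -3857/4896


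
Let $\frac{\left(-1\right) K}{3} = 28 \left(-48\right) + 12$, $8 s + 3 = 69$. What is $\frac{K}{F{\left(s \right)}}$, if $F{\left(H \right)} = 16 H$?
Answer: $\frac{333}{11} \approx 30.273$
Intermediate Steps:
$s = \frac{33}{4}$ ($s = - \frac{3}{8} + \frac{1}{8} \cdot 69 = - \frac{3}{8} + \frac{69}{8} = \frac{33}{4} \approx 8.25$)
$K = 3996$ ($K = - 3 \left(28 \left(-48\right) + 12\right) = - 3 \left(-1344 + 12\right) = \left(-3\right) \left(-1332\right) = 3996$)
$\frac{K}{F{\left(s \right)}} = \frac{3996}{16 \cdot \frac{33}{4}} = \frac{3996}{132} = 3996 \cdot \frac{1}{132} = \frac{333}{11}$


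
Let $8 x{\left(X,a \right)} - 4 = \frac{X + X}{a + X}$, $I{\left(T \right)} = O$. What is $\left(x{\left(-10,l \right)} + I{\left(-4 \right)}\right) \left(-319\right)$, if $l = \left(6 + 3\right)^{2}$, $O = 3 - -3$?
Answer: $- \frac{146421}{71} \approx -2062.3$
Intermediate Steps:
$O = 6$ ($O = 3 + 3 = 6$)
$l = 81$ ($l = 9^{2} = 81$)
$I{\left(T \right)} = 6$
$x{\left(X,a \right)} = \frac{1}{2} + \frac{X}{4 \left(X + a\right)}$ ($x{\left(X,a \right)} = \frac{1}{2} + \frac{\left(X + X\right) \frac{1}{a + X}}{8} = \frac{1}{2} + \frac{2 X \frac{1}{X + a}}{8} = \frac{1}{2} + \frac{X}{4 \left(X + a\right)}$)
$\left(x{\left(-10,l \right)} + I{\left(-4 \right)}\right) \left(-319\right) = \left(\frac{\frac{1}{2} \cdot 81 + \frac{3}{4} \left(-10\right)}{-10 + 81} + 6\right) \left(-319\right) = \left(\frac{\frac{81}{2} - \frac{15}{2}}{71} + 6\right) \left(-319\right) = \left(\frac{1}{71} \cdot 33 + 6\right) \left(-319\right) = \left(\frac{33}{71} + 6\right) \left(-319\right) = \frac{459}{71} \left(-319\right) = - \frac{146421}{71}$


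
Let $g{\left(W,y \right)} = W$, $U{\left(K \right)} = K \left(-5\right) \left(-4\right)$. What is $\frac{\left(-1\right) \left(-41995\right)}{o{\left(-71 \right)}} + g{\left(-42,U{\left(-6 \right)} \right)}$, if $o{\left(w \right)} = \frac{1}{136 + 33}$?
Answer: $7097113$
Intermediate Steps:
$U{\left(K \right)} = 20 K$ ($U{\left(K \right)} = - 5 K \left(-4\right) = 20 K$)
$o{\left(w \right)} = \frac{1}{169}$
$\frac{\left(-1\right) \left(-41995\right)}{o{\left(-71 \right)}} + g{\left(-42,U{\left(-6 \right)} \right)} = \left(-1\right) \left(-41995\right) \frac{1}{\frac{1}{169}} - 42 = 41995 \cdot 169 - 42 = 7097155 - 42 = 7097113$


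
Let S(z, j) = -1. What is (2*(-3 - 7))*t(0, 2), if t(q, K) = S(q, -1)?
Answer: 20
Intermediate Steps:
t(q, K) = -1
(2*(-3 - 7))*t(0, 2) = (2*(-3 - 7))*(-1) = (2*(-10))*(-1) = -20*(-1) = 20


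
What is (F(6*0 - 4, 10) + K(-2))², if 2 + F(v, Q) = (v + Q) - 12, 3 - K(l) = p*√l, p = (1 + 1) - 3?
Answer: (5 - I*√2)² ≈ 23.0 - 14.142*I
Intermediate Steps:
p = -1 (p = 2 - 3 = -1)
K(l) = 3 + √l (K(l) = 3 - (-1)*√l = 3 + √l)
F(v, Q) = -14 + Q + v (F(v, Q) = -2 + ((v + Q) - 12) = -2 + ((Q + v) - 12) = -2 + (-12 + Q + v) = -14 + Q + v)
(F(6*0 - 4, 10) + K(-2))² = ((-14 + 10 + (6*0 - 4)) + (3 + √(-2)))² = ((-14 + 10 + (0 - 4)) + (3 + I*√2))² = ((-14 + 10 - 4) + (3 + I*√2))² = (-8 + (3 + I*√2))² = (-5 + I*√2)²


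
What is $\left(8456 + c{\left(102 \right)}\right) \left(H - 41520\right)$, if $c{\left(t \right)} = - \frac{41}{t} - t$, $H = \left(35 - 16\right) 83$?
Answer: $- \frac{34034112181}{102} \approx -3.3367 \cdot 10^{8}$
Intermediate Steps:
$H = 1577$ ($H = 19 \cdot 83 = 1577$)
$c{\left(t \right)} = - t - \frac{41}{t}$
$\left(8456 + c{\left(102 \right)}\right) \left(H - 41520\right) = \left(8456 - \left(102 + \frac{41}{102}\right)\right) \left(1577 - 41520\right) = \left(8456 - \frac{10445}{102}\right) \left(-39943\right) = \frac{852067}{102} \left(-39943\right) = - \frac{34034112181}{102}$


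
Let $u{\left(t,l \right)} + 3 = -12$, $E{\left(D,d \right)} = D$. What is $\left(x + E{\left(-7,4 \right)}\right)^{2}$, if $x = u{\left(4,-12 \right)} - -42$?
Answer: $400$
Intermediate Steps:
$u{\left(t,l \right)} = -15$ ($u{\left(t,l \right)} = -3 - 12 = -15$)
$x = 27$ ($x = -15 - -42 = -15 + 42 = 27$)
$\left(x + E{\left(-7,4 \right)}\right)^{2} = \left(27 - 7\right)^{2} = 20^{2} = 400$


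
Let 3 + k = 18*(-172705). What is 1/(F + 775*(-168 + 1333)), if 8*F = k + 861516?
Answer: 8/4975823 ≈ 1.6078e-6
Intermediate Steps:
k = -3108693 (k = -3 + 18*(-172705) = -3 - 3108690 = -3108693)
F = -2247177/8 (F = (-3108693 + 861516)/8 = (⅛)*(-2247177) = -2247177/8 ≈ -2.8090e+5)
1/(F + 775*(-168 + 1333)) = 1/(-2247177/8 + 775*(-168 + 1333)) = 1/(-2247177/8 + 775*1165) = 1/(-2247177/8 + 902875) = 1/(4975823/8) = 8/4975823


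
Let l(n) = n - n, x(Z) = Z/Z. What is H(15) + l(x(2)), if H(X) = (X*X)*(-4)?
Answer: -900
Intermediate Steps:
x(Z) = 1
l(n) = 0
H(X) = -4*X² (H(X) = X²*(-4) = -4*X²)
H(15) + l(x(2)) = -4*15² + 0 = -4*225 + 0 = -900 + 0 = -900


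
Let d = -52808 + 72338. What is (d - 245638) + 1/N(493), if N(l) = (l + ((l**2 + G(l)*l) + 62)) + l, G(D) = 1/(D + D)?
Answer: -110384795058/488195 ≈ -2.2611e+5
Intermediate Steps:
d = 19530
G(D) = 1/(2*D)
N(l) = 125/2 + l**2 + 2*l (N(l) = (l + ((l**2 + (1/(2*l))*l) + 62)) + l = (l + ((l**2 + 1/2) + 62)) + l = (l + ((1/2 + l**2) + 62)) + l = (l + (125/2 + l**2)) + l = (125/2 + l + l**2) + l = 125/2 + l**2 + 2*l)
(d - 245638) + 1/N(493) = (19530 - 245638) + 1/(125/2 + 493**2 + 2*493) = -226108 + 1/(125/2 + 243049 + 986) = -226108 + 1/(488195/2) = -226108 + 2/488195 = -110384795058/488195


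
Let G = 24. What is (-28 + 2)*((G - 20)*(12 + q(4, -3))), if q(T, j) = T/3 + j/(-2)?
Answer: -4628/3 ≈ -1542.7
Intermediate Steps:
q(T, j) = -j/2 + T/3 (q(T, j) = T*(⅓) + j*(-½) = T/3 - j/2 = -j/2 + T/3)
(-28 + 2)*((G - 20)*(12 + q(4, -3))) = (-28 + 2)*((24 - 20)*(12 + (-½*(-3) + (⅓)*4))) = -104*(12 + (3/2 + 4/3)) = -104*(12 + 17/6) = -104*89/6 = -26*178/3 = -4628/3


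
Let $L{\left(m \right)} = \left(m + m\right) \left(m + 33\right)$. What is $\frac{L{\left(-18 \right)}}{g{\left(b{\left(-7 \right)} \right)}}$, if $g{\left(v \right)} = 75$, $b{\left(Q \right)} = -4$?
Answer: $- \frac{36}{5} \approx -7.2$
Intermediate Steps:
$L{\left(m \right)} = 2 m \left(33 + m\right)$
$\frac{L{\left(-18 \right)}}{g{\left(b{\left(-7 \right)} \right)}} = \frac{2 \left(-18\right) \left(33 - 18\right)}{75} = 2 \left(-18\right) 15 \cdot \frac{1}{75} = \left(-540\right) \frac{1}{75} = - \frac{36}{5}$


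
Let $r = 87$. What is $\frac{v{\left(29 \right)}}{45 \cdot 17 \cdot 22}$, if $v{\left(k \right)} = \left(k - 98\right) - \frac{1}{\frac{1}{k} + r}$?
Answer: $- \frac{3167}{772344} \approx -0.0041005$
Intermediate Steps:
$v{\left(k \right)} = -98 + k - \frac{1}{87 + \frac{1}{k}}$ ($v{\left(k \right)} = \left(k - 98\right) - \frac{1}{\frac{1}{k} + 87} = \left(-98 + k\right) - \frac{1}{87 + \frac{1}{k}} = -98 + k - \frac{1}{87 + \frac{1}{k}}$)
$\frac{v{\left(29 \right)}}{45 \cdot 17 \cdot 22} = \frac{\frac{1}{1 + 87 \cdot 29} \left(-98 - 247254 + 87 \cdot 29^{2}\right)}{45 \cdot 17 \cdot 22} = \frac{\frac{1}{1 + 2523} \left(-98 - 247254 + 87 \cdot 841\right)}{765 \cdot 22} = \frac{\frac{1}{2524} \left(-98 - 247254 + 73167\right)}{16830} = \frac{1}{2524} \left(-174185\right) \frac{1}{16830} = \left(- \frac{174185}{2524}\right) \frac{1}{16830} = - \frac{3167}{772344}$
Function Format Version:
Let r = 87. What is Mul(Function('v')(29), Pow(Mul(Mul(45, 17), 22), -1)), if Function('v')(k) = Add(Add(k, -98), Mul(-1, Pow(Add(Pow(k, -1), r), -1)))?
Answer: Rational(-3167, 772344) ≈ -0.0041005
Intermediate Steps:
Function('v')(k) = Add(-98, k, Mul(-1, Pow(Add(87, Pow(k, -1)), -1))) (Function('v')(k) = Add(Add(k, -98), Mul(-1, Pow(Add(Pow(k, -1), 87), -1))) = Add(Add(-98, k), Mul(-1, Pow(Add(87, Pow(k, -1)), -1))) = Add(-98, k, Mul(-1, Pow(Add(87, Pow(k, -1)), -1))))
Mul(Function('v')(29), Pow(Mul(Mul(45, 17), 22), -1)) = Mul(Mul(Pow(Add(1, Mul(87, 29)), -1), Add(-98, Mul(-8526, 29), Mul(87, Pow(29, 2)))), Pow(Mul(Mul(45, 17), 22), -1)) = Mul(Mul(Pow(Add(1, 2523), -1), Add(-98, -247254, Mul(87, 841))), Pow(Mul(765, 22), -1)) = Mul(Mul(Pow(2524, -1), Add(-98, -247254, 73167)), Pow(16830, -1)) = Mul(Mul(Rational(1, 2524), -174185), Rational(1, 16830)) = Mul(Rational(-174185, 2524), Rational(1, 16830)) = Rational(-3167, 772344)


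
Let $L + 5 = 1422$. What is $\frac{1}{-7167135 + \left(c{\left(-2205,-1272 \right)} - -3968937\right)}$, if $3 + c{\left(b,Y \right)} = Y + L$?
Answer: $- \frac{1}{3198056} \approx -3.1269 \cdot 10^{-7}$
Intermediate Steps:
$L = 1417$ ($L = -5 + 1422 = 1417$)
$c{\left(b,Y \right)} = 1414 + Y$ ($c{\left(b,Y \right)} = -3 + \left(Y + 1417\right) = -3 + \left(1417 + Y\right) = 1414 + Y$)
$\frac{1}{-7167135 + \left(c{\left(-2205,-1272 \right)} - -3968937\right)} = \frac{1}{-7167135 + \left(\left(1414 - 1272\right) - -3968937\right)} = \frac{1}{-7167135 + \left(142 + 3968937\right)} = \frac{1}{-7167135 + 3969079} = \frac{1}{-3198056} = - \frac{1}{3198056}$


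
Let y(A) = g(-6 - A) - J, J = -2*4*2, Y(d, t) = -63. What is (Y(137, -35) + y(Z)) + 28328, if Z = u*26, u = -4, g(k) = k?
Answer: 28379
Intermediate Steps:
Z = -104 (Z = -4*26 = -104)
J = -16 (J = -8*2 = -16)
y(A) = 10 - A (y(A) = (-6 - A) - 1*(-16) = (-6 - A) + 16 = 10 - A)
(Y(137, -35) + y(Z)) + 28328 = (-63 + (10 - 1*(-104))) + 28328 = (-63 + (10 + 104)) + 28328 = (-63 + 114) + 28328 = 51 + 28328 = 28379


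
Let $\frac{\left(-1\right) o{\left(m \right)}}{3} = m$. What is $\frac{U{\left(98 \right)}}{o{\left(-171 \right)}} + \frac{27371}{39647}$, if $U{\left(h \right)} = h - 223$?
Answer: $\frac{9085448}{20338911} \approx 0.4467$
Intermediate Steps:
$U{\left(h \right)} = -223 + h$
$o{\left(m \right)} = - 3 m$
$\frac{U{\left(98 \right)}}{o{\left(-171 \right)}} + \frac{27371}{39647} = \frac{-223 + 98}{\left(-3\right) \left(-171\right)} + \frac{27371}{39647} = - \frac{125}{513} + 27371 \cdot \frac{1}{39647} = \left(-125\right) \frac{1}{513} + \frac{27371}{39647} = - \frac{125}{513} + \frac{27371}{39647} = \frac{9085448}{20338911}$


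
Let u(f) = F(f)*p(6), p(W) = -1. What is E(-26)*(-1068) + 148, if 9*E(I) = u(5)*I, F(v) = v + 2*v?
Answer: -46132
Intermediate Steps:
F(v) = 3*v
u(f) = -3*f (u(f) = (3*f)*(-1) = -3*f)
E(I) = -5*I/3 (E(I) = ((-3*5)*I)/9 = (-15*I)/9 = -5*I/3)
E(-26)*(-1068) + 148 = -5/3*(-26)*(-1068) + 148 = (130/3)*(-1068) + 148 = -46280 + 148 = -46132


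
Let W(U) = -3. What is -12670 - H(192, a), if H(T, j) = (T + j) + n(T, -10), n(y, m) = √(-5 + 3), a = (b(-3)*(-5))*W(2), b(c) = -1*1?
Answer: -12847 - I*√2 ≈ -12847.0 - 1.4142*I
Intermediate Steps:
b(c) = -1
a = -15 (a = -1*(-5)*(-3) = 5*(-3) = -15)
n(y, m) = I*√2 (n(y, m) = √(-2) = I*√2)
H(T, j) = T + j + I*√2 (H(T, j) = (T + j) + I*√2 = T + j + I*√2)
-12670 - H(192, a) = -12670 - (192 - 15 + I*√2) = -12670 - (177 + I*√2) = -12670 + (-177 - I*√2) = -12847 - I*√2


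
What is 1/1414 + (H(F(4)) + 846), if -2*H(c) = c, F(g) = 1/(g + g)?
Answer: 9569253/11312 ≈ 845.94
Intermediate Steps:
F(g) = 1/(2*g)
H(c) = -c/2
1/1414 + (H(F(4)) + 846) = 1/1414 + (-1/(4*4) + 846) = 1/1414 + (-1/2*1/8 + 846) = 1/1414 + (-1/16 + 846) = 1/1414 + 13535/16 = 9569253/11312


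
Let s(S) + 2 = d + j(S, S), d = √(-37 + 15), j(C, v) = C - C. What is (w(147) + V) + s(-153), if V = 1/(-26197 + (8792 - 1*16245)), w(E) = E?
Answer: 4879249/33650 + I*√22 ≈ 145.0 + 4.6904*I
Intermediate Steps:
j(C, v) = 0
d = I*√22 (d = √(-22) = I*√22 ≈ 4.6904*I)
s(S) = -2 + I*√22 (s(S) = -2 + (I*√22 + 0) = -2 + I*√22)
V = -1/33650 (V = 1/(-26197 + (8792 - 16245)) = 1/(-26197 - 7453) = 1/(-33650) = -1/33650 ≈ -2.9718e-5)
(w(147) + V) + s(-153) = (147 - 1/33650) + (-2 + I*√22) = 4946549/33650 + (-2 + I*√22) = 4879249/33650 + I*√22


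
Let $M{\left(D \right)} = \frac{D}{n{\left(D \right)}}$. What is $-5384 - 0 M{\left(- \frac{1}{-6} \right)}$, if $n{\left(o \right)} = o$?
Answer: $-5384$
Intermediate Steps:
$M{\left(D \right)} = 1$ ($M{\left(D \right)} = \frac{D}{D} = 1$)
$-5384 - 0 M{\left(- \frac{1}{-6} \right)} = -5384 - 0 \cdot 1 = -5384 - 0 = -5384 + 0 = -5384$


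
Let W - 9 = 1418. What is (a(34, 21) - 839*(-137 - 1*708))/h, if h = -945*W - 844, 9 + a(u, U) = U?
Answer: -708967/1349359 ≈ -0.52541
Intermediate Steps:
a(u, U) = -9 + U
W = 1427 (W = 9 + 1418 = 1427)
h = -1349359 (h = -945*1427 - 844 = -1348515 - 844 = -1349359)
(a(34, 21) - 839*(-137 - 1*708))/h = ((-9 + 21) - 839*(-137 - 1*708))/(-1349359) = (12 - 839*(-137 - 708))*(-1/1349359) = (12 - 839*(-845))*(-1/1349359) = (12 + 708955)*(-1/1349359) = 708967*(-1/1349359) = -708967/1349359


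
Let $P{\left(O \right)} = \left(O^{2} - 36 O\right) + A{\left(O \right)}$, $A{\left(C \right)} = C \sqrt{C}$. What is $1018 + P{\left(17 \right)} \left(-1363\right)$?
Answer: $441267 - 23171 \sqrt{17} \approx 3.4573 \cdot 10^{5}$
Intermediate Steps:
$A{\left(C \right)} = C^{\frac{3}{2}}$
$P{\left(O \right)} = O^{2} + O^{\frac{3}{2}} - 36 O$ ($P{\left(O \right)} = \left(O^{2} - 36 O\right) + O^{\frac{3}{2}} = O^{2} + O^{\frac{3}{2}} - 36 O$)
$1018 + P{\left(17 \right)} \left(-1363\right) = 1018 + \left(17^{2} + 17^{\frac{3}{2}} - 612\right) \left(-1363\right) = 1018 + \left(289 + 17 \sqrt{17} - 612\right) \left(-1363\right) = 1018 + \left(-323 + 17 \sqrt{17}\right) \left(-1363\right) = 1018 + \left(440249 - 23171 \sqrt{17}\right) = 441267 - 23171 \sqrt{17}$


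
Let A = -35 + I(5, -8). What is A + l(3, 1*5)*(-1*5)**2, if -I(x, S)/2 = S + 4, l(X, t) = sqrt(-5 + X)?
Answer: -27 + 25*I*sqrt(2) ≈ -27.0 + 35.355*I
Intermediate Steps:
I(x, S) = -8 - 2*S (I(x, S) = -2*(S + 4) = -2*(4 + S) = -8 - 2*S)
A = -27 (A = -35 + (-8 - 2*(-8)) = -35 + (-8 + 16) = -35 + 8 = -27)
A + l(3, 1*5)*(-1*5)**2 = -27 + sqrt(-5 + 3)*(-1*5)**2 = -27 + sqrt(-2)*(-5)**2 = -27 + (I*sqrt(2))*25 = -27 + 25*I*sqrt(2)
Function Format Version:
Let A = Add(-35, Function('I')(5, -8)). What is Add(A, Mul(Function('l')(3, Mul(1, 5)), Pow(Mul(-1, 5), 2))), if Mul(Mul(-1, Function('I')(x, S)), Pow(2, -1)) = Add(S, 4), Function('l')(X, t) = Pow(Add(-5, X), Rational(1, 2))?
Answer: Add(-27, Mul(25, I, Pow(2, Rational(1, 2)))) ≈ Add(-27.000, Mul(35.355, I))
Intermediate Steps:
Function('I')(x, S) = Add(-8, Mul(-2, S)) (Function('I')(x, S) = Mul(-2, Add(S, 4)) = Mul(-2, Add(4, S)) = Add(-8, Mul(-2, S)))
A = -27 (A = Add(-35, Add(-8, Mul(-2, -8))) = Add(-35, Add(-8, 16)) = Add(-35, 8) = -27)
Add(A, Mul(Function('l')(3, Mul(1, 5)), Pow(Mul(-1, 5), 2))) = Add(-27, Mul(Pow(Add(-5, 3), Rational(1, 2)), Pow(Mul(-1, 5), 2))) = Add(-27, Mul(Pow(-2, Rational(1, 2)), Pow(-5, 2))) = Add(-27, Mul(Mul(I, Pow(2, Rational(1, 2))), 25)) = Add(-27, Mul(25, I, Pow(2, Rational(1, 2))))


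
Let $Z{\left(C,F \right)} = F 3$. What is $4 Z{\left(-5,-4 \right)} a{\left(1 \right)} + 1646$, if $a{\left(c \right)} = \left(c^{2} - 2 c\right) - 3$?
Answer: $1838$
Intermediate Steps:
$a{\left(c \right)} = -3 + c^{2} - 2 c$
$Z{\left(C,F \right)} = 3 F$
$4 Z{\left(-5,-4 \right)} a{\left(1 \right)} + 1646 = 4 \cdot 3 \left(-4\right) \left(-3 + 1^{2} - 2\right) + 1646 = 4 \left(-12\right) \left(-3 + 1 - 2\right) + 1646 = \left(-48\right) \left(-4\right) + 1646 = 192 + 1646 = 1838$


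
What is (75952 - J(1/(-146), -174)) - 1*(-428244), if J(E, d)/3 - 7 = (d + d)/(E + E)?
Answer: 427963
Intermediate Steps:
J(E, d) = 21 + 3*d/E (J(E, d) = 21 + 3*((d + d)/(E + E)) = 21 + 3*((2*d)/((2*E))) = 21 + 3*((2*d)*(1/(2*E))) = 21 + 3*(d/E) = 21 + 3*d/E)
(75952 - J(1/(-146), -174)) - 1*(-428244) = (75952 - (21 + 3*(-174)/1/(-146))) - 1*(-428244) = (75952 - (21 + 3*(-174)/(-1/146))) + 428244 = (75952 - (21 + 3*(-174)*(-146))) + 428244 = (75952 - (21 + 76212)) + 428244 = (75952 - 1*76233) + 428244 = (75952 - 76233) + 428244 = -281 + 428244 = 427963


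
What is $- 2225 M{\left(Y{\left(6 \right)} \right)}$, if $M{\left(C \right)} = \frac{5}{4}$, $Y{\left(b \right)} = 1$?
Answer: $- \frac{11125}{4} \approx -2781.3$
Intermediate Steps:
$M{\left(C \right)} = \frac{5}{4}$ ($M{\left(C \right)} = 5 \cdot \frac{1}{4} = \frac{5}{4}$)
$- 2225 M{\left(Y{\left(6 \right)} \right)} = \left(-2225\right) \frac{5}{4} = - \frac{11125}{4}$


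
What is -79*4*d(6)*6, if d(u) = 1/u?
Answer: -316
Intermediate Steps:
-79*4*d(6)*6 = -79*4/6*6 = -79*4*(1/6)*6 = -158*6/3 = -79*4 = -316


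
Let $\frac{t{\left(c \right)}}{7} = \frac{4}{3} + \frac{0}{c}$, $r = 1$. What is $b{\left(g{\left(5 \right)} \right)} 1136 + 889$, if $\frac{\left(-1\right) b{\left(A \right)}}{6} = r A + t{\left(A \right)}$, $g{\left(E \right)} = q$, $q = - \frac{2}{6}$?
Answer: $-60455$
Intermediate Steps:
$t{\left(c \right)} = \frac{28}{3}$ ($t{\left(c \right)} = 7 \left(\frac{4}{3} + \frac{0}{c}\right) = 7 \left(4 \cdot \frac{1}{3} + 0\right) = 7 \left(\frac{4}{3} + 0\right) = 7 \cdot \frac{4}{3} = \frac{28}{3}$)
$q = - \frac{1}{3}$ ($q = \left(-2\right) \frac{1}{6} = - \frac{1}{3} \approx -0.33333$)
$g{\left(E \right)} = - \frac{1}{3}$
$b{\left(A \right)} = -56 - 6 A$ ($b{\left(A \right)} = - 6 \left(1 A + \frac{28}{3}\right) = - 6 \left(A + \frac{28}{3}\right) = - 6 \left(\frac{28}{3} + A\right) = -56 - 6 A$)
$b{\left(g{\left(5 \right)} \right)} 1136 + 889 = \left(-56 - -2\right) 1136 + 889 = \left(-56 + 2\right) 1136 + 889 = \left(-54\right) 1136 + 889 = -61344 + 889 = -60455$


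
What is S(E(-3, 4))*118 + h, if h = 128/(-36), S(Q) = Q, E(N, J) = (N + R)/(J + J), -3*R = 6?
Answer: -2783/36 ≈ -77.306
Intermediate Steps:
R = -2 (R = -⅓*6 = -2)
E(N, J) = (-2 + N)/(2*J) (E(N, J) = (N - 2)/(J + J) = (-2 + N)/((2*J)) = (-2 + N)*(1/(2*J)) = (-2 + N)/(2*J))
h = -32/9 (h = 128*(-1/36) = -32/9 ≈ -3.5556)
S(E(-3, 4))*118 + h = ((½)*(-2 - 3)/4)*118 - 32/9 = ((½)*(¼)*(-5))*118 - 32/9 = -5/8*118 - 32/9 = -295/4 - 32/9 = -2783/36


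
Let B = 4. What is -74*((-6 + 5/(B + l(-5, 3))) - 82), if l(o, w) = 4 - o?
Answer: 84286/13 ≈ 6483.5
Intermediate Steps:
-74*((-6 + 5/(B + l(-5, 3))) - 82) = -74*((-6 + 5/(4 + (4 - 1*(-5)))) - 82) = -74*((-6 + 5/(4 + (4 + 5))) - 82) = -74*((-6 + 5/(4 + 9)) - 82) = -74*((-6 + 5/13) - 82) = -74*(-73/13 - 82) = -74*(-1139/13) = 84286/13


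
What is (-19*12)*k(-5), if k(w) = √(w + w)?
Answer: -228*I*√10 ≈ -721.0*I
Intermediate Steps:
k(w) = √2*√w (k(w) = √(2*w) = √2*√w)
(-19*12)*k(-5) = (-19*12)*(√2*√(-5)) = -228*√2*I*√5 = -228*I*√10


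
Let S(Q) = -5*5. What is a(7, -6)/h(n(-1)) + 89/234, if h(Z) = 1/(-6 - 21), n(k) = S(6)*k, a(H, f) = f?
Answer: 37997/234 ≈ 162.38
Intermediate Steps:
S(Q) = -25
n(k) = -25*k
h(Z) = -1/27 (h(Z) = 1/(-27) = -1/27)
a(7, -6)/h(n(-1)) + 89/234 = -6/(-1/27) + 89/234 = -6*(-27) + 89*(1/234) = 162 + 89/234 = 37997/234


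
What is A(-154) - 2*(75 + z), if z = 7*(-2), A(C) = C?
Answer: -276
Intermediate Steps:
z = -14
A(-154) - 2*(75 + z) = -154 - 2*(75 - 14) = -154 - 2*61 = -154 - 122 = -276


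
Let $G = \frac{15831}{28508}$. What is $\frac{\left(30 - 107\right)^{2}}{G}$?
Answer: $\frac{169023932}{15831} \approx 10677.0$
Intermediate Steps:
$G = \frac{15831}{28508}$ ($G = 15831 \cdot \frac{1}{28508} = \frac{15831}{28508} \approx 0.55532$)
$\frac{\left(30 - 107\right)^{2}}{G} = \frac{\left(30 - 107\right)^{2}}{\frac{15831}{28508}} = \left(30 - 107\right)^{2} \cdot \frac{28508}{15831} = \left(-77\right)^{2} \cdot \frac{28508}{15831} = 5929 \cdot \frac{28508}{15831} = \frac{169023932}{15831}$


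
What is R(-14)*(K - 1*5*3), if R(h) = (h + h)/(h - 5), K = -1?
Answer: -448/19 ≈ -23.579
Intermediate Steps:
R(h) = 2*h/(-5 + h) (R(h) = (2*h)/(-5 + h) = 2*h/(-5 + h))
R(-14)*(K - 1*5*3) = (2*(-14)/(-5 - 14))*(-1 - 1*5*3) = (2*(-14)/(-19))*(-1 - 5*3) = (2*(-14)*(-1/19))*(-1 - 15) = (28/19)*(-16) = -448/19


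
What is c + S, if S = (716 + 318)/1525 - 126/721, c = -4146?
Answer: -651153898/157075 ≈ -4145.5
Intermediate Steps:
S = 79052/157075 (S = 1034*(1/1525) - 126*1/721 = 1034/1525 - 18/103 = 79052/157075 ≈ 0.50328)
c + S = -4146 + 79052/157075 = -651153898/157075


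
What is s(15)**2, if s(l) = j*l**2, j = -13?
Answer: 8555625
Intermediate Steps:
s(l) = -13*l**2
s(15)**2 = (-13*15**2)**2 = (-13*225)**2 = (-2925)**2 = 8555625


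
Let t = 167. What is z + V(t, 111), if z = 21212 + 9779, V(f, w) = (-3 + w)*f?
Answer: 49027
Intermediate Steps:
V(f, w) = f*(-3 + w)
z = 30991
z + V(t, 111) = 30991 + 167*(-3 + 111) = 30991 + 167*108 = 30991 + 18036 = 49027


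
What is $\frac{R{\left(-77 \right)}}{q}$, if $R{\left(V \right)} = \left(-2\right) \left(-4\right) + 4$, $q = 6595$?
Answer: $\frac{12}{6595} \approx 0.0018196$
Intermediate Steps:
$R{\left(V \right)} = 12$ ($R{\left(V \right)} = 8 + 4 = 12$)
$\frac{R{\left(-77 \right)}}{q} = \frac{12}{6595}$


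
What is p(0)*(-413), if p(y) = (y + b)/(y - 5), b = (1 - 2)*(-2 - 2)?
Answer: 1652/5 ≈ 330.40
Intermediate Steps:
b = 4 (b = -1*(-4) = 4)
p(y) = (4 + y)/(-5 + y) (p(y) = (y + 4)/(y - 5) = (4 + y)/(-5 + y))
p(0)*(-413) = ((4 + 0)/(-5 + 0))*(-413) = (4/(-5))*(-413) = -⅕*4*(-413) = -⅘*(-413) = 1652/5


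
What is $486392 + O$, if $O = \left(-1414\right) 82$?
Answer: $370444$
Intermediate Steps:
$O = -115948$
$486392 + O = 486392 - 115948 = 370444$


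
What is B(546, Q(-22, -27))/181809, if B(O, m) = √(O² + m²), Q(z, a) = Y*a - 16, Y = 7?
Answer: √340141/181809 ≈ 0.0032079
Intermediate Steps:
Q(z, a) = -16 + 7*a (Q(z, a) = 7*a - 16 = -16 + 7*a)
B(546, Q(-22, -27))/181809 = √(546² + (-16 + 7*(-27))²)/181809 = √(298116 + (-16 - 189)²)*(1/181809) = √(298116 + (-205)²)*(1/181809) = √(298116 + 42025)*(1/181809) = √340141*(1/181809) = √340141/181809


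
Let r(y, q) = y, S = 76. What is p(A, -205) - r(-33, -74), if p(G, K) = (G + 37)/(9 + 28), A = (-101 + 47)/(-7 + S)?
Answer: 28916/851 ≈ 33.979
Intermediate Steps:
A = -18/23 (A = (-101 + 47)/(-7 + 76) = -54/69 = -54*1/69 = -18/23 ≈ -0.78261)
p(G, K) = 1 + G/37 (p(G, K) = (37 + G)/37 = (37 + G)*(1/37) = 1 + G/37)
p(A, -205) - r(-33, -74) = (1 + (1/37)*(-18/23)) - 1*(-33) = (1 - 18/851) + 33 = 833/851 + 33 = 28916/851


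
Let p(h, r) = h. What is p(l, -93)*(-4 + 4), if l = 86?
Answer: 0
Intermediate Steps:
p(l, -93)*(-4 + 4) = 86*(-4 + 4) = 86*0 = 0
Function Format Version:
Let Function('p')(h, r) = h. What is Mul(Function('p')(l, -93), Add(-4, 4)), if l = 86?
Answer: 0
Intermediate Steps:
Mul(Function('p')(l, -93), Add(-4, 4)) = Mul(86, Add(-4, 4)) = Mul(86, 0) = 0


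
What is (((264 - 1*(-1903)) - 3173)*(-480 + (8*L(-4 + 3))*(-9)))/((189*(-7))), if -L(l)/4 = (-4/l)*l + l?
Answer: -643840/441 ≈ -1460.0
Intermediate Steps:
L(l) = 16 - 4*l (L(l) = -4*((-4/l)*l + l) = -4*(-4 + l) = 16 - 4*l)
(((264 - 1*(-1903)) - 3173)*(-480 + (8*L(-4 + 3))*(-9)))/((189*(-7))) = (((264 - 1*(-1903)) - 3173)*(-480 + (8*(16 - 4*(-4 + 3)))*(-9)))/((189*(-7))) = (((264 + 1903) - 3173)*(-480 + (8*(16 - 4*(-1)))*(-9)))/(-1323) = ((2167 - 3173)*(-480 + (8*(16 + 4))*(-9)))*(-1/1323) = -1006*(-480 + (8*20)*(-9))*(-1/1323) = -1006*(-480 + 160*(-9))*(-1/1323) = -1006*(-480 - 1440)*(-1/1323) = -1006*(-1920)*(-1/1323) = 1931520*(-1/1323) = -643840/441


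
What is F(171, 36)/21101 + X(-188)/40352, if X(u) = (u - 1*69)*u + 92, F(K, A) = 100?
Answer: 128186551/106433444 ≈ 1.2044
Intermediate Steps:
X(u) = 92 + u*(-69 + u) (X(u) = (u - 69)*u + 92 = (-69 + u)*u + 92 = u*(-69 + u) + 92 = 92 + u*(-69 + u))
F(171, 36)/21101 + X(-188)/40352 = 100/21101 + (92 + (-188)² - 69*(-188))/40352 = 100*(1/21101) + (92 + 35344 + 12972)*(1/40352) = 100/21101 + 48408*(1/40352) = 100/21101 + 6051/5044 = 128186551/106433444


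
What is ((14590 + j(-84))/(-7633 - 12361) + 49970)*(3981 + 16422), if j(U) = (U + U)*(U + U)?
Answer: 10191883719249/9997 ≈ 1.0195e+9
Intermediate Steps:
j(U) = 4*U² (j(U) = (2*U)*(2*U) = 4*U²)
((14590 + j(-84))/(-7633 - 12361) + 49970)*(3981 + 16422) = ((14590 + 4*(-84)²)/(-7633 - 12361) + 49970)*(3981 + 16422) = ((14590 + 4*7056)/(-19994) + 49970)*20403 = ((14590 + 28224)*(-1/19994) + 49970)*20403 = (42814*(-1/19994) + 49970)*20403 = (-21407/9997 + 49970)*20403 = (499528683/9997)*20403 = 10191883719249/9997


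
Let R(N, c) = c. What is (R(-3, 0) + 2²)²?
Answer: 16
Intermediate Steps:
(R(-3, 0) + 2²)² = (0 + 2²)² = (0 + 4)² = 4² = 16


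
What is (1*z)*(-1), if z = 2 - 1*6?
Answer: 4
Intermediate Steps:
z = -4 (z = 2 - 6 = -4)
(1*z)*(-1) = (1*(-4))*(-1) = -4*(-1) = 4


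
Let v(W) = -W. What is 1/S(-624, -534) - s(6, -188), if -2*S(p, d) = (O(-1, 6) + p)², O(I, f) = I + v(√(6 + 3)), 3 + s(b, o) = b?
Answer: -591577/197192 ≈ -3.0000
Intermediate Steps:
s(b, o) = -3 + b
O(I, f) = -3 + I (O(I, f) = I - √(6 + 3) = I - √9 = I - 1*3 = I - 3 = -3 + I)
S(p, d) = -(-4 + p)²/2 (S(p, d) = -((-3 - 1) + p)²/2 = -(-4 + p)²/2)
1/S(-624, -534) - s(6, -188) = 1/(-(-4 - 624)²/2) - (-3 + 6) = 1/(-½*(-628)²) - 1*3 = 1/(-½*394384) - 3 = 1/(-197192) - 3 = -1/197192 - 3 = -591577/197192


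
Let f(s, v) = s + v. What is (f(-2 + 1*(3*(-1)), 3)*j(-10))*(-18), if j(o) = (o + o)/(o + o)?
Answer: 36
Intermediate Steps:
j(o) = 1 (j(o) = (2*o)/((2*o)) = (2*o)*(1/(2*o)) = 1)
(f(-2 + 1*(3*(-1)), 3)*j(-10))*(-18) = (((-2 + 1*(3*(-1))) + 3)*1)*(-18) = (((-2 + 1*(-3)) + 3)*1)*(-18) = (((-2 - 3) + 3)*1)*(-18) = ((-5 + 3)*1)*(-18) = -2*1*(-18) = -2*(-18) = 36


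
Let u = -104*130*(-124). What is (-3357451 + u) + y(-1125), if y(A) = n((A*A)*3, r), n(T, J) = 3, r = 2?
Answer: -1680968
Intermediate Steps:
y(A) = 3
u = 1676480 (u = -13520*(-124) = 1676480)
(-3357451 + u) + y(-1125) = (-3357451 + 1676480) + 3 = -1680971 + 3 = -1680968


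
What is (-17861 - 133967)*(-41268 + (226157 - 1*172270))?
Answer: -1915917532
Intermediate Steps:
(-17861 - 133967)*(-41268 + (226157 - 1*172270)) = -151828*(-41268 + (226157 - 172270)) = -151828*(-41268 + 53887) = -151828*12619 = -1915917532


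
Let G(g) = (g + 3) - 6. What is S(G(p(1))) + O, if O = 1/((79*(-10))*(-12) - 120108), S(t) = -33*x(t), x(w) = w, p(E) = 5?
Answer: -7301449/110628 ≈ -66.000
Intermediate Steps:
G(g) = -3 + g (G(g) = (3 + g) - 6 = -3 + g)
S(t) = -33*t
O = -1/110628 (O = 1/(-790*(-12) - 120108) = 1/(9480 - 120108) = 1/(-110628) = -1/110628 ≈ -9.0393e-6)
S(G(p(1))) + O = -33*(-3 + 5) - 1/110628 = -33*2 - 1/110628 = -66 - 1/110628 = -7301449/110628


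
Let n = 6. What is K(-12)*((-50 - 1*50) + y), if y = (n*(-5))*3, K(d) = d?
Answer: 2280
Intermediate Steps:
y = -90 (y = (6*(-5))*3 = -30*3 = -90)
K(-12)*((-50 - 1*50) + y) = -12*((-50 - 1*50) - 90) = -12*((-50 - 50) - 90) = -12*(-100 - 90) = -12*(-190) = 2280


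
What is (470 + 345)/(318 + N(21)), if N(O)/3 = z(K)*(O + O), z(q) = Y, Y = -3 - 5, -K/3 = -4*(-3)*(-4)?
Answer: -163/138 ≈ -1.1812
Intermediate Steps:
K = 144 (K = -3*(-4*(-3))*(-4) = -36*(-4) = -3*(-48) = 144)
Y = -8
z(q) = -8
N(O) = -48*O (N(O) = 3*(-8*(O + O)) = 3*(-16*O) = -48*O)
(470 + 345)/(318 + N(21)) = (470 + 345)/(318 - 48*21) = 815/(318 - 1008) = 815/(-690) = 815*(-1/690) = -163/138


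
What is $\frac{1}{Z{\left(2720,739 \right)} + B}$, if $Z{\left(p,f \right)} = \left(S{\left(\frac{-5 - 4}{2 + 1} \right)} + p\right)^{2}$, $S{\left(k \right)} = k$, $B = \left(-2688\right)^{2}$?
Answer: $\frac{1}{14607433} \approx 6.8458 \cdot 10^{-8}$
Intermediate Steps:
$B = 7225344$
$Z{\left(p,f \right)} = \left(-3 + p\right)^{2}$ ($Z{\left(p,f \right)} = \left(\frac{-5 - 4}{2 + 1} + p\right)^{2} = \left(- \frac{9}{3} + p\right)^{2} = \left(\left(-9\right) \frac{1}{3} + p\right)^{2} = \left(-3 + p\right)^{2}$)
$\frac{1}{Z{\left(2720,739 \right)} + B} = \frac{1}{\left(-3 + 2720\right)^{2} + 7225344} = \frac{1}{2717^{2} + 7225344} = \frac{1}{7382089 + 7225344} = \frac{1}{14607433}$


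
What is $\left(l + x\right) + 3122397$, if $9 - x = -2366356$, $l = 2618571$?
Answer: $8107333$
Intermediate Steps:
$x = 2366365$ ($x = 9 - -2366356 = 9 + 2366356 = 2366365$)
$\left(l + x\right) + 3122397 = \left(2618571 + 2366365\right) + 3122397 = 4984936 + 3122397 = 8107333$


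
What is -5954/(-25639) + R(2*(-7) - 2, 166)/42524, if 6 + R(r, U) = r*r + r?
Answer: 129593711/545136418 ≈ 0.23773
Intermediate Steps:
R(r, U) = -6 + r + r**2 (R(r, U) = -6 + (r*r + r) = -6 + (r**2 + r) = -6 + (r + r**2) = -6 + r + r**2)
-5954/(-25639) + R(2*(-7) - 2, 166)/42524 = -5954/(-25639) + (-6 + (2*(-7) - 2) + (2*(-7) - 2)**2)/42524 = -5954*(-1/25639) + (-6 + (-14 - 2) + (-14 - 2)**2)*(1/42524) = 5954/25639 + (-6 - 16 + (-16)**2)*(1/42524) = 5954/25639 + (-6 - 16 + 256)*(1/42524) = 5954/25639 + 234*(1/42524) = 5954/25639 + 117/21262 = 129593711/545136418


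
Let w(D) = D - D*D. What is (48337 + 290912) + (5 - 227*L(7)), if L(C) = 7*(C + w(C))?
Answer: 394869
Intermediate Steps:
w(D) = D - D**2
L(C) = 7*C + 7*C*(1 - C) (L(C) = 7*(C + C*(1 - C)) = 7*C + 7*C*(1 - C))
(48337 + 290912) + (5 - 227*L(7)) = (48337 + 290912) + (5 - 1589*7*(2 - 1*7)) = 339249 + (5 - 1589*7*(2 - 7)) = 339249 + (5 - 1589*7*(-5)) = 339249 + (5 - 227*(-245)) = 339249 + (5 + 55615) = 339249 + 55620 = 394869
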